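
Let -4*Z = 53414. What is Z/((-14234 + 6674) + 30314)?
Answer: -26707/45508 ≈ -0.58686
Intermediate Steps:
Z = -26707/2 (Z = -1/4*53414 = -26707/2 ≈ -13354.)
Z/((-14234 + 6674) + 30314) = -26707/(2*((-14234 + 6674) + 30314)) = -26707/(2*(-7560 + 30314)) = -26707/2/22754 = -26707/2*1/22754 = -26707/45508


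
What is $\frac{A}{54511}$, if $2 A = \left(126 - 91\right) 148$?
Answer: $\frac{2590}{54511} \approx 0.047513$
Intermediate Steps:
$A = 2590$ ($A = \frac{\left(126 - 91\right) 148}{2} = \frac{35 \cdot 148}{2} = \frac{1}{2} \cdot 5180 = 2590$)
$\frac{A}{54511} = \frac{2590}{54511}$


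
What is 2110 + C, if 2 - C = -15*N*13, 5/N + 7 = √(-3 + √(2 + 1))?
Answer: 2112 - 975/(7 - I*√(3 - √3)) ≈ 1976.2 - 21.841*I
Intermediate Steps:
N = 5/(-7 + √(-3 + √3)) (N = 5/(-7 + √(-3 + √(2 + 1))) = 5/(-7 + √(-3 + √3)) ≈ -0.69627 - 0.112*I)
C = 2 - 975/(7 - I*√(3 - √3)) (C = 2 - (-(-75)/(7 - I*√(3 - √3)))*13 = 2 - 75/(7 - I*√(3 - √3))*13 = 2 - 975/(7 - I*√(3 - √3)) ≈ -133.77 - 21.841*I)
2110 + C = 2110 + (2 - 975/(7 - I*√(3 - √3))) = 2112 - 975/(7 - I*√(3 - √3))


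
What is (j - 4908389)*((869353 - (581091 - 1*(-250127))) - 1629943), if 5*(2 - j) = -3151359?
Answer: 34049690001408/5 ≈ 6.8099e+12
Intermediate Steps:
j = 3151369/5 (j = 2 - ⅕*(-3151359) = 2 + 3151359/5 = 3151369/5 ≈ 6.3027e+5)
(j - 4908389)*((869353 - (581091 - 1*(-250127))) - 1629943) = (3151369/5 - 4908389)*((869353 - (581091 - 1*(-250127))) - 1629943) = -21390576*((869353 - (581091 + 250127)) - 1629943)/5 = -21390576*((869353 - 1*831218) - 1629943)/5 = -21390576*((869353 - 831218) - 1629943)/5 = -21390576*(38135 - 1629943)/5 = -21390576/5*(-1591808) = 34049690001408/5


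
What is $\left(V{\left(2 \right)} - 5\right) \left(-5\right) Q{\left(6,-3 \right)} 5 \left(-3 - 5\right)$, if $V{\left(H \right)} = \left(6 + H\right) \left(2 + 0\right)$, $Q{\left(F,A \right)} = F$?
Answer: $13200$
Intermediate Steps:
$V{\left(H \right)} = 12 + 2 H$ ($V{\left(H \right)} = \left(6 + H\right) 2 = 12 + 2 H$)
$\left(V{\left(2 \right)} - 5\right) \left(-5\right) Q{\left(6,-3 \right)} 5 \left(-3 - 5\right) = \left(\left(12 + 2 \cdot 2\right) - 5\right) \left(-5\right) 6 \cdot 5 \left(-3 - 5\right) = \left(\left(12 + 4\right) - 5\right) \left(-5\right) 6 \cdot 5 \left(-8\right) = \left(16 - 5\right) \left(-5\right) 6 \left(-40\right) = 11 \left(-5\right) 6 \left(-40\right) = \left(-55\right) 6 \left(-40\right) = \left(-330\right) \left(-40\right) = 13200$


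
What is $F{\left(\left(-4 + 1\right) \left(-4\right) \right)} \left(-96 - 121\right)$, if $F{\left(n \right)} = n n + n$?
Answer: $-33852$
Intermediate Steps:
$F{\left(n \right)} = n + n^{2}$ ($F{\left(n \right)} = n^{2} + n = n + n^{2}$)
$F{\left(\left(-4 + 1\right) \left(-4\right) \right)} \left(-96 - 121\right) = \left(-4 + 1\right) \left(-4\right) \left(1 + \left(-4 + 1\right) \left(-4\right)\right) \left(-96 - 121\right) = \left(-3\right) \left(-4\right) \left(1 - -12\right) \left(-217\right) = 12 \left(1 + 12\right) \left(-217\right) = 12 \cdot 13 \left(-217\right) = 156 \left(-217\right) = -33852$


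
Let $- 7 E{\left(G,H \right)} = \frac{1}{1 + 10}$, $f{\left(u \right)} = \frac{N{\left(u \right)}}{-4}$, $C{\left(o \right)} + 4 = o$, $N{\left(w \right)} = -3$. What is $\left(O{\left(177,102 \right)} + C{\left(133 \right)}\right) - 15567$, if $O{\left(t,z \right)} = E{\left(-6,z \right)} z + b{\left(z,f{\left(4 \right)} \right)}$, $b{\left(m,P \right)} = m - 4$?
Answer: $- \frac{1181282}{77} \approx -15341.0$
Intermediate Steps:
$C{\left(o \right)} = -4 + o$
$f{\left(u \right)} = \frac{3}{4}$ ($f{\left(u \right)} = - \frac{3}{-4} = \left(-3\right) \left(- \frac{1}{4}\right) = \frac{3}{4}$)
$E{\left(G,H \right)} = - \frac{1}{77}$ ($E{\left(G,H \right)} = - \frac{1}{7 \left(1 + 10\right)} = - \frac{1}{7 \cdot 11} = \left(- \frac{1}{7}\right) \frac{1}{11} = - \frac{1}{77}$)
$b{\left(m,P \right)} = -4 + m$
$O{\left(t,z \right)} = -4 + \frac{76 z}{77}$ ($O{\left(t,z \right)} = - \frac{z}{77} + \left(-4 + z\right) = -4 + \frac{76 z}{77}$)
$\left(O{\left(177,102 \right)} + C{\left(133 \right)}\right) - 15567 = \left(\left(-4 + \frac{76}{77} \cdot 102\right) + \left(-4 + 133\right)\right) - 15567 = \left(\left(-4 + \frac{7752}{77}\right) + 129\right) - 15567 = \left(\frac{7444}{77} + 129\right) - 15567 = \frac{17377}{77} - 15567 = - \frac{1181282}{77}$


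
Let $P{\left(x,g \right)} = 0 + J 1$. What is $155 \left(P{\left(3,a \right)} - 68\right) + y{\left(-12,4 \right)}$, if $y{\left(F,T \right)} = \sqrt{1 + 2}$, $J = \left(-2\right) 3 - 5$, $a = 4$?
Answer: $-12245 + \sqrt{3} \approx -12243.0$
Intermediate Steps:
$J = -11$ ($J = -6 - 5 = -11$)
$y{\left(F,T \right)} = \sqrt{3}$
$P{\left(x,g \right)} = -11$ ($P{\left(x,g \right)} = 0 - 11 = -11$)
$155 \left(P{\left(3,a \right)} - 68\right) + y{\left(-12,4 \right)} = 155 \left(-11 - 68\right) + \sqrt{3} = 155 \left(-79\right) + \sqrt{3} = -12245 + \sqrt{3}$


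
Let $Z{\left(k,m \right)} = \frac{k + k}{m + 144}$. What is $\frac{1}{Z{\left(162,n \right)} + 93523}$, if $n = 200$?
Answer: $\frac{86}{8043059} \approx 1.0692 \cdot 10^{-5}$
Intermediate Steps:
$Z{\left(k,m \right)} = \frac{2 k}{144 + m}$
$\frac{1}{Z{\left(162,n \right)} + 93523} = \frac{1}{2 \cdot 162 \frac{1}{144 + 200} + 93523} = \frac{1}{2 \cdot 162 \cdot \frac{1}{344} + 93523} = \frac{1}{\frac{81}{86} + 93523} = \frac{1}{\frac{8043059}{86}} = \frac{86}{8043059}$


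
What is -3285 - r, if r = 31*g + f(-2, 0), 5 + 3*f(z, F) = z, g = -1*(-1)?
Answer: -9941/3 ≈ -3313.7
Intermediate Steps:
g = 1
f(z, F) = -5/3 + z/3
r = 86/3 (r = 31*1 + (-5/3 + (⅓)*(-2)) = 31 + (-5/3 - ⅔) = 31 - 7/3 = 86/3 ≈ 28.667)
-3285 - r = -3285 - 1*86/3 = -3285 - 86/3 = -9941/3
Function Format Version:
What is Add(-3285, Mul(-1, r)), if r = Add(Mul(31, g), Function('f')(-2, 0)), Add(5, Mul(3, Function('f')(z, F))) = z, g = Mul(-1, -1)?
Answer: Rational(-9941, 3) ≈ -3313.7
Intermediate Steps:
g = 1
Function('f')(z, F) = Add(Rational(-5, 3), Mul(Rational(1, 3), z))
r = Rational(86, 3) (r = Add(Mul(31, 1), Add(Rational(-5, 3), Mul(Rational(1, 3), -2))) = Add(31, Add(Rational(-5, 3), Rational(-2, 3))) = Add(31, Rational(-7, 3)) = Rational(86, 3) ≈ 28.667)
Add(-3285, Mul(-1, r)) = Add(-3285, Mul(-1, Rational(86, 3))) = Add(-3285, Rational(-86, 3)) = Rational(-9941, 3)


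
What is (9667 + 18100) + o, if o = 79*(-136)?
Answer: 17023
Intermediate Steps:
o = -10744
(9667 + 18100) + o = (9667 + 18100) - 10744 = 27767 - 10744 = 17023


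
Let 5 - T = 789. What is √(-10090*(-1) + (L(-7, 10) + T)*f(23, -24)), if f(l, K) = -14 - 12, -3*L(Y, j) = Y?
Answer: 2*√68430/3 ≈ 174.39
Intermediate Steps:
L(Y, j) = -Y/3
f(l, K) = -26
T = -784 (T = 5 - 1*789 = 5 - 789 = -784)
√(-10090*(-1) + (L(-7, 10) + T)*f(23, -24)) = √(-10090*(-1) + (-⅓*(-7) - 784)*(-26)) = √(10090 + (7/3 - 784)*(-26)) = √(10090 - 2345/3*(-26)) = √(10090 + 60970/3) = √(91240/3) = 2*√68430/3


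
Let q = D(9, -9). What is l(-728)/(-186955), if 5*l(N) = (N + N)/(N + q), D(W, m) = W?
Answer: -1456/672103225 ≈ -2.1663e-6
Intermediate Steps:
q = 9
l(N) = 2*N/(5*(9 + N)) (l(N) = ((N + N)/(N + 9))/5 = ((2*N)/(9 + N))/5 = (2*N/(9 + N))/5 = 2*N/(5*(9 + N)))
l(-728)/(-186955) = ((⅖)*(-728)/(9 - 728))/(-186955) = ((⅖)*(-728)/(-719))*(-1/186955) = ((⅖)*(-728)*(-1/719))*(-1/186955) = (1456/3595)*(-1/186955) = -1456/672103225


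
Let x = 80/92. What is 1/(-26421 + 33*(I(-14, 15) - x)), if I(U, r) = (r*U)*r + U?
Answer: -23/3009819 ≈ -7.6417e-6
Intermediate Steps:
x = 20/23 (x = 80*(1/92) = 20/23 ≈ 0.86957)
I(U, r) = U + U*r**2 (I(U, r) = (U*r)*r + U = U*r**2 + U = U + U*r**2)
1/(-26421 + 33*(I(-14, 15) - x)) = 1/(-26421 + 33*(-14*(1 + 15**2) - 1*20/23)) = 1/(-26421 + 33*(-14*(1 + 225) - 20/23)) = 1/(-26421 + 33*(-14*226 - 20/23)) = 1/(-26421 + 33*(-3164 - 20/23)) = 1/(-26421 + 33*(-72792/23)) = 1/(-26421 - 2402136/23) = 1/(-3009819/23) = -23/3009819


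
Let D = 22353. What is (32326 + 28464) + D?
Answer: 83143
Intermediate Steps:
(32326 + 28464) + D = (32326 + 28464) + 22353 = 60790 + 22353 = 83143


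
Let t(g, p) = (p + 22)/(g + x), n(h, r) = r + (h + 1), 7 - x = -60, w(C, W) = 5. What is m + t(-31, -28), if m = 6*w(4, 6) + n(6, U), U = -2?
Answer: 209/6 ≈ 34.833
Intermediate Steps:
x = 67 (x = 7 - 1*(-60) = 7 + 60 = 67)
n(h, r) = 1 + h + r (n(h, r) = r + (1 + h) = 1 + h + r)
t(g, p) = (22 + p)/(67 + g) (t(g, p) = (p + 22)/(g + 67) = (22 + p)/(67 + g))
m = 35 (m = 6*5 + (1 + 6 - 2) = 30 + 5 = 35)
m + t(-31, -28) = 35 + (22 - 28)/(67 - 31) = 35 - 6/36 = 35 + (1/36)*(-6) = 35 - ⅙ = 209/6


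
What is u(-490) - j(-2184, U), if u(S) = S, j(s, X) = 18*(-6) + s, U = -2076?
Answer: 1802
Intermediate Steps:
j(s, X) = -108 + s
u(-490) - j(-2184, U) = -490 - (-108 - 2184) = -490 - 1*(-2292) = -490 + 2292 = 1802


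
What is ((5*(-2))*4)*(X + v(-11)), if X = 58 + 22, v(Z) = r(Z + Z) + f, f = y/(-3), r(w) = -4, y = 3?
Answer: -3000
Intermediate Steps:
f = -1 (f = 3/(-3) = 3*(-1/3) = -1)
v(Z) = -5 (v(Z) = -4 - 1 = -5)
X = 80
((5*(-2))*4)*(X + v(-11)) = ((5*(-2))*4)*(80 - 5) = -10*4*75 = -40*75 = -3000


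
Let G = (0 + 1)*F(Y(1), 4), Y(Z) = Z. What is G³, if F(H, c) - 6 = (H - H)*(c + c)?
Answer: 216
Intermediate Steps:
F(H, c) = 6 (F(H, c) = 6 + (H - H)*(c + c) = 6 + 0*(2*c) = 6 + 0 = 6)
G = 6 (G = (0 + 1)*6 = 1*6 = 6)
G³ = 6³ = 216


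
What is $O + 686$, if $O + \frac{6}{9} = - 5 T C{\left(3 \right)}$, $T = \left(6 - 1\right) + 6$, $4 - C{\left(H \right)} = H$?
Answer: $\frac{1891}{3} \approx 630.33$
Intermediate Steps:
$C{\left(H \right)} = 4 - H$
$T = 11$ ($T = 5 + 6 = 11$)
$O = - \frac{167}{3}$ ($O = - \frac{2}{3} + \left(-5\right) 11 \left(4 - 3\right) = - \frac{2}{3} - 55 \left(4 - 3\right) = - \frac{2}{3} - 55 = - \frac{167}{3} \approx -55.667$)
$O + 686 = - \frac{167}{3} + 686 = \frac{1891}{3}$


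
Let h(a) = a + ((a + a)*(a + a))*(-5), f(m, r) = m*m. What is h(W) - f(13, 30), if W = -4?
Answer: -493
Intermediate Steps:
f(m, r) = m²
h(a) = a - 20*a² (h(a) = a + ((2*a)*(2*a))*(-5) = a + (4*a²)*(-5) = a - 20*a²)
h(W) - f(13, 30) = -4*(1 - 20*(-4)) - 1*13² = -4*(1 + 80) - 1*169 = -4*81 - 169 = -324 - 169 = -493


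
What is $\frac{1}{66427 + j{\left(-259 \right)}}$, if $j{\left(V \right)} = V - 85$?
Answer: $\frac{1}{66083} \approx 1.5132 \cdot 10^{-5}$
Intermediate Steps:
$j{\left(V \right)} = -85 + V$
$\frac{1}{66427 + j{\left(-259 \right)}} = \frac{1}{66427 - 344} = \frac{1}{66083}$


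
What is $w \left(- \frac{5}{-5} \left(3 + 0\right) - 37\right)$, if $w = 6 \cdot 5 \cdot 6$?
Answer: $-6120$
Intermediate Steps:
$w = 180$ ($w = 30 \cdot 6 = 180$)
$w \left(- \frac{5}{-5} \left(3 + 0\right) - 37\right) = 180 \left(- \frac{5}{-5} \left(3 + 0\right) - 37\right) = 180 \left(\left(-5\right) \left(- \frac{1}{5}\right) 3 - 37\right) = 180 \left(1 \cdot 3 - 37\right) = 180 \left(3 - 37\right) = 180 \left(-34\right) = -6120$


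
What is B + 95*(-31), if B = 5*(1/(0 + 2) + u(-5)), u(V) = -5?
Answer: -5935/2 ≈ -2967.5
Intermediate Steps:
B = -45/2 (B = 5*(1/(0 + 2) - 5) = 5*(1/2 - 5) = 5*(½ - 5) = 5*(-9/2) = -45/2 ≈ -22.500)
B + 95*(-31) = -45/2 + 95*(-31) = -45/2 - 2945 = -5935/2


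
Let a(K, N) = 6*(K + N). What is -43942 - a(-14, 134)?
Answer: -44662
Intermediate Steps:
a(K, N) = 6*K + 6*N
-43942 - a(-14, 134) = -43942 - (6*(-14) + 6*134) = -43942 - (-84 + 804) = -43942 - 1*720 = -43942 - 720 = -44662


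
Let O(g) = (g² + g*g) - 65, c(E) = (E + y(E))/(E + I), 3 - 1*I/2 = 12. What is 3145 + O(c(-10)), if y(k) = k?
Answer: 150970/49 ≈ 3081.0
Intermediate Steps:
I = -18 (I = 6 - 2*12 = 6 - 24 = -18)
c(E) = 2*E/(-18 + E) (c(E) = (E + E)/(E - 18) = (2*E)/(-18 + E) = 2*E/(-18 + E))
O(g) = -65 + 2*g² (O(g) = (g² + g²) - 65 = 2*g² - 65 = -65 + 2*g²)
3145 + O(c(-10)) = 3145 + (-65 + 2*(2*(-10)/(-18 - 10))²) = 3145 + (-65 + 2*(2*(-10)/(-28))²) = 3145 + (-65 + 2*(2*(-10)*(-1/28))²) = 3145 + (-65 + 2*(5/7)²) = 3145 + (-65 + 2*(25/49)) = 3145 + (-65 + 50/49) = 3145 - 3135/49 = 150970/49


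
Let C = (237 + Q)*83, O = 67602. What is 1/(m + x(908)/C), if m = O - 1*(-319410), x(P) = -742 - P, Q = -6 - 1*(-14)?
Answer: 4067/1573977474 ≈ 2.5839e-6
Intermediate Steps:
Q = 8 (Q = -6 + 14 = 8)
m = 387012 (m = 67602 - 1*(-319410) = 67602 + 319410 = 387012)
C = 20335 (C = (237 + 8)*83 = 245*83 = 20335)
1/(m + x(908)/C) = 1/(387012 + (-742 - 1*908)/20335) = 1/(387012 + (-742 - 908)*(1/20335)) = 1/(387012 - 1650*1/20335) = 1/(387012 - 330/4067) = 1/(1573977474/4067) = 4067/1573977474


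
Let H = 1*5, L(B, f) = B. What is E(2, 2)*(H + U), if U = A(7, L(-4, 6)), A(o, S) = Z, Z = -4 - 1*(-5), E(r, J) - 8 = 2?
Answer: 60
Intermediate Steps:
E(r, J) = 10 (E(r, J) = 8 + 2 = 10)
Z = 1 (Z = -4 + 5 = 1)
A(o, S) = 1
H = 5
U = 1
E(2, 2)*(H + U) = 10*(5 + 1) = 10*6 = 60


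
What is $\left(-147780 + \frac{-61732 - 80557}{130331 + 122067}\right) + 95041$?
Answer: $- \frac{13311360411}{252398} \approx -52740.0$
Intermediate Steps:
$\left(-147780 + \frac{-61732 - 80557}{130331 + 122067}\right) + 95041 = \left(-147780 - \frac{142289}{252398}\right) + 95041 = - \frac{37299518729}{252398} + 95041 = - \frac{13311360411}{252398}$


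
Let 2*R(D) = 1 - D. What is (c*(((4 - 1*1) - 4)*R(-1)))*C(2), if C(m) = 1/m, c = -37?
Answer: 37/2 ≈ 18.500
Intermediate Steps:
R(D) = ½ - D/2 (R(D) = (1 - D)/2 = ½ - D/2)
C(m) = 1/m
(c*(((4 - 1*1) - 4)*R(-1)))*C(2) = -37*((4 - 1*1) - 4)*(½ - ½*(-1))/2 = -37*((4 - 1) - 4)*(½ + ½)*(½) = -37*(3 - 4)*(½) = -(-37)*(½) = -37*(-1)*(½) = 37*(½) = 37/2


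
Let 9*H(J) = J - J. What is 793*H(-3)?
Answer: 0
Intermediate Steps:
H(J) = 0 (H(J) = (J - J)/9 = (⅑)*0 = 0)
793*H(-3) = 793*0 = 0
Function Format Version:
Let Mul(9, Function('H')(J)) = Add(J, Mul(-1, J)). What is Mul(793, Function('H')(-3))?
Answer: 0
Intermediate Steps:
Function('H')(J) = 0 (Function('H')(J) = Mul(Rational(1, 9), Add(J, Mul(-1, J))) = Mul(Rational(1, 9), 0) = 0)
Mul(793, Function('H')(-3)) = Mul(793, 0) = 0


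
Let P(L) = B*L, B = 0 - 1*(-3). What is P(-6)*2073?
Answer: -37314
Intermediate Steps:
B = 3 (B = 0 + 3 = 3)
P(L) = 3*L
P(-6)*2073 = (3*(-6))*2073 = -18*2073 = -37314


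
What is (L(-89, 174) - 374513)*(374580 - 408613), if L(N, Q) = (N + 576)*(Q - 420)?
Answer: 16823022395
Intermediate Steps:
L(N, Q) = (-420 + Q)*(576 + N) (L(N, Q) = (576 + N)*(-420 + Q) = (-420 + Q)*(576 + N))
(L(-89, 174) - 374513)*(374580 - 408613) = ((-241920 - 420*(-89) + 576*174 - 89*174) - 374513)*(374580 - 408613) = ((-241920 + 37380 + 100224 - 15486) - 374513)*(-34033) = (-119802 - 374513)*(-34033) = -494315*(-34033) = 16823022395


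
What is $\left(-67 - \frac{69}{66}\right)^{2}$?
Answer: $\frac{2241009}{484} \approx 4630.2$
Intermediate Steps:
$\left(-67 - \frac{69}{66}\right)^{2} = \left(-67 - \frac{23}{22}\right)^{2} = \left(- \frac{1497}{22}\right)^{2} = \frac{2241009}{484}$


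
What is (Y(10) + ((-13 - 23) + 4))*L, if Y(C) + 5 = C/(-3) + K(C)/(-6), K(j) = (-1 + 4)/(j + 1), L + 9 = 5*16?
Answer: -189215/66 ≈ -2866.9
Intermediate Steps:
L = 71 (L = -9 + 5*16 = -9 + 80 = 71)
K(j) = 3/(1 + j)
Y(C) = -5 - 1/(2*(1 + C)) - C/3 (Y(C) = -5 + (C/(-3) + (3/(1 + C))/(-6)) = -5 + (C*(-1/3) + (3/(1 + C))*(-1/6)) = -5 + (-C/3 - 1/(2*(1 + C))) = -5 + (-1/(2*(1 + C)) - C/3) = -5 - 1/(2*(1 + C)) - C/3)
(Y(10) + ((-13 - 23) + 4))*L = ((-3 + 2*(1 + 10)*(-15 - 1*10))/(6*(1 + 10)) + ((-13 - 23) + 4))*71 = ((1/6)*(-3 + 2*11*(-15 - 10))/11 + (-36 + 4))*71 = ((1/6)*(1/11)*(-3 + 2*11*(-25)) - 32)*71 = ((1/6)*(1/11)*(-3 - 550) - 32)*71 = ((1/6)*(1/11)*(-553) - 32)*71 = (-553/66 - 32)*71 = -2665/66*71 = -189215/66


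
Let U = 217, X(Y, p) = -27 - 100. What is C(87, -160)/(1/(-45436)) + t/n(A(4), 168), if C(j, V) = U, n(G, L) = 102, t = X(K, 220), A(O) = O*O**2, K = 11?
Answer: -1005680551/102 ≈ -9.8596e+6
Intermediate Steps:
X(Y, p) = -127
A(O) = O**3
t = -127
C(j, V) = 217
C(87, -160)/(1/(-45436)) + t/n(A(4), 168) = 217/(1/(-45436)) - 127/102 = 217/(-1/45436) - 127*1/102 = 217*(-45436) - 127/102 = -9859612 - 127/102 = -1005680551/102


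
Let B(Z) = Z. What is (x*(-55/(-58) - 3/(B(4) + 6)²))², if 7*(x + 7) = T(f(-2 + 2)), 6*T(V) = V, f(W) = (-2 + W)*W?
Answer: 347486881/8410000 ≈ 41.318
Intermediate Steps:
f(W) = W*(-2 + W)
T(V) = V/6
x = -7 (x = -7 + (((-2 + 2)*(-2 + (-2 + 2)))/6)/7 = -7 + ((0*(-2 + 0))/6)/7 = -7 + ((0*(-2))/6)/7 = -7 + ((⅙)*0)/7 = -7 + (⅐)*0 = -7 + 0 = -7)
(x*(-55/(-58) - 3/(B(4) + 6)²))² = (-7*(-55/(-58) - 3/(4 + 6)²))² = (-7*(-55*(-1/58) - 3/(10²)))² = (-7*(55/58 - 3/100))² = (-7*2663/2900)² = (-18641/2900)² = 347486881/8410000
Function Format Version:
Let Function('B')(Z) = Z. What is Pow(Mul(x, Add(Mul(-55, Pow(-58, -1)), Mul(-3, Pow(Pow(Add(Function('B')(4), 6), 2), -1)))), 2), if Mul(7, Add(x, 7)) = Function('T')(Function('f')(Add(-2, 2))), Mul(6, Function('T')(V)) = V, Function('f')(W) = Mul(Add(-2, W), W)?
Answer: Rational(347486881, 8410000) ≈ 41.318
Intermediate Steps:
Function('f')(W) = Mul(W, Add(-2, W))
Function('T')(V) = Mul(Rational(1, 6), V)
x = -7 (x = Add(-7, Mul(Rational(1, 7), Mul(Rational(1, 6), Mul(Add(-2, 2), Add(-2, Add(-2, 2)))))) = Add(-7, Mul(Rational(1, 7), Mul(Rational(1, 6), Mul(0, Add(-2, 0))))) = Add(-7, Mul(Rational(1, 7), Mul(Rational(1, 6), Mul(0, -2)))) = Add(-7, Mul(Rational(1, 7), Mul(Rational(1, 6), 0))) = Add(-7, Mul(Rational(1, 7), 0)) = Add(-7, 0) = -7)
Pow(Mul(x, Add(Mul(-55, Pow(-58, -1)), Mul(-3, Pow(Pow(Add(Function('B')(4), 6), 2), -1)))), 2) = Pow(Mul(-7, Add(Mul(-55, Pow(-58, -1)), Mul(-3, Pow(Pow(Add(4, 6), 2), -1)))), 2) = Pow(Mul(-7, Add(Mul(-55, Rational(-1, 58)), Mul(-3, Pow(Pow(10, 2), -1)))), 2) = Pow(Mul(-7, Add(Rational(55, 58), Mul(-3, Pow(100, -1)))), 2) = Pow(Mul(-7, Add(Rational(55, 58), Mul(-3, Rational(1, 100)))), 2) = Pow(Mul(-7, Add(Rational(55, 58), Rational(-3, 100))), 2) = Pow(Mul(-7, Rational(2663, 2900)), 2) = Pow(Rational(-18641, 2900), 2) = Rational(347486881, 8410000)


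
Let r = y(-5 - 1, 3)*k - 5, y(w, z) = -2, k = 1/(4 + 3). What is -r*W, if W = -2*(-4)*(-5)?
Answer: -1480/7 ≈ -211.43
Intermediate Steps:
W = -40 (W = 8*(-5) = -40)
k = 1/7 ≈ 0.14286
r = -37/7 (r = -2*1/7 - 5 = -2/7 - 5 = -37/7 ≈ -5.2857)
-r*W = -(-37)*(-40)/7 = -1*1480/7 = -1480/7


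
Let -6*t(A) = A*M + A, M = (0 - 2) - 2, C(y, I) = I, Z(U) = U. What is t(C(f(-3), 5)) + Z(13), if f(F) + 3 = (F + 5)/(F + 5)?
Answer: 31/2 ≈ 15.500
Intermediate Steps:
f(F) = -2 (f(F) = -3 + (F + 5)/(F + 5) = -3 + (5 + F)/(5 + F) = -3 + 1 = -2)
M = -4 (M = -2 - 2 = -4)
t(A) = A/2 (t(A) = -(A*(-4) + A)/6 = -(-4*A + A)/6 = -(-1)*A/2 = A/2)
t(C(f(-3), 5)) + Z(13) = (½)*5 + 13 = 5/2 + 13 = 31/2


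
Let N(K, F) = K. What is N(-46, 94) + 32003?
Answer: 31957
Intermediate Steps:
N(-46, 94) + 32003 = -46 + 32003 = 31957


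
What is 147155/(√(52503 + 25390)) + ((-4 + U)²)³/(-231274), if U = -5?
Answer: -531441/231274 + 147155*√77893/77893 ≈ 524.96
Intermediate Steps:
147155/(√(52503 + 25390)) + ((-4 + U)²)³/(-231274) = 147155/(√(52503 + 25390)) + ((-4 - 5)²)³/(-231274) = 147155/(√77893) + ((-9)²)³*(-1/231274) = 147155*(√77893/77893) + 81³*(-1/231274) = 147155*√77893/77893 + 531441*(-1/231274) = 147155*√77893/77893 - 531441/231274 = -531441/231274 + 147155*√77893/77893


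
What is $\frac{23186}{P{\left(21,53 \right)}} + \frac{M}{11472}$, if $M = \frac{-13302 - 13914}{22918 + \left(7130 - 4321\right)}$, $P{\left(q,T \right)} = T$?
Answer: $\frac{142564957007}{325883909} \approx 437.47$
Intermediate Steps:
$M = - \frac{27216}{25727}$ ($M = - \frac{27216}{22918 + 2809} = - \frac{27216}{25727} \approx -1.0579$)
$\frac{23186}{P{\left(21,53 \right)}} + \frac{M}{11472} = \frac{23186}{53} - \frac{27216}{25727 \cdot 11472} = 23186 \cdot \frac{1}{53} - \frac{567}{6148753} = \frac{23186}{53} - \frac{567}{6148753} = \frac{142564957007}{325883909}$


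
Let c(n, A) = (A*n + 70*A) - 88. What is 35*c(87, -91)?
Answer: -503125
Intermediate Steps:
c(n, A) = -88 + 70*A + A*n (c(n, A) = (70*A + A*n) - 88 = -88 + 70*A + A*n)
35*c(87, -91) = 35*(-88 + 70*(-91) - 91*87) = 35*(-88 - 6370 - 7917) = 35*(-14375) = -503125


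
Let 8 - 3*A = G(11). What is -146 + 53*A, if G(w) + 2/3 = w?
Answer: -1685/9 ≈ -187.22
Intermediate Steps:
G(w) = -⅔ + w
A = -7/9 (A = 8/3 - (-⅔ + 11)/3 = 8/3 - ⅓*31/3 = 8/3 - 31/9 = -7/9 ≈ -0.77778)
-146 + 53*A = -146 + 53*(-7/9) = -146 - 371/9 = -1685/9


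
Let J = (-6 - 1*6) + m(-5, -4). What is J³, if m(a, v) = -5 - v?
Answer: -2197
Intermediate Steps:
J = -13 (J = (-6 - 1*6) + (-5 - 1*(-4)) = (-6 - 6) + (-5 + 4) = -12 - 1 = -13)
J³ = (-13)³ = -2197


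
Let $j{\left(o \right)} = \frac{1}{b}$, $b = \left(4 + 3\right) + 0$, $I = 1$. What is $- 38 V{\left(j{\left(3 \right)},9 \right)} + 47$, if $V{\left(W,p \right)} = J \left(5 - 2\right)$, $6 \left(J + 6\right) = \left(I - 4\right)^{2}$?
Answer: $560$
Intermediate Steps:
$J = - \frac{9}{2}$ ($J = -6 + \frac{\left(1 - 4\right)^{2}}{6} = -6 + \frac{\left(-3\right)^{2}}{6} = -6 + \frac{1}{6} \cdot 9 = -6 + \frac{3}{2} = - \frac{9}{2} \approx -4.5$)
$b = 7$ ($b = 7 + 0 = 7$)
$j{\left(o \right)} = \frac{1}{7}$
$V{\left(W,p \right)} = - \frac{27}{2}$ ($V{\left(W,p \right)} = - \frac{9 \left(5 - 2\right)}{2} = \left(- \frac{9}{2}\right) 3 = - \frac{27}{2}$)
$- 38 V{\left(j{\left(3 \right)},9 \right)} + 47 = \left(-38\right) \left(- \frac{27}{2}\right) + 47 = 513 + 47 = 560$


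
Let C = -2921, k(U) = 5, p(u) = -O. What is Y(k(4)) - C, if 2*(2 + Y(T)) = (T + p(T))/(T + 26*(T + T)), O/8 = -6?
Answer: 29191/10 ≈ 2919.1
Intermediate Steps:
O = -48 (O = 8*(-6) = -48)
p(u) = 48 (p(u) = -1*(-48) = 48)
Y(T) = -2 + (48 + T)/(106*T) (Y(T) = -2 + ((T + 48)/(T + 26*(T + T)))/2 = -2 + ((48 + T)/(T + 26*(2*T)))/2 = -2 + ((48 + T)/(T + 52*T))/2 = -2 + ((48 + T)/((53*T)))/2 = -2 + ((48 + T)*(1/(53*T)))/2 = -2 + ((48 + T)/(53*T))/2 = -2 + (48 + T)/(106*T))
Y(k(4)) - C = (1/106)*(48 - 211*5)/5 - 1*(-2921) = (1/106)*(1/5)*(48 - 1055) + 2921 = (1/106)*(1/5)*(-1007) + 2921 = -19/10 + 2921 = 29191/10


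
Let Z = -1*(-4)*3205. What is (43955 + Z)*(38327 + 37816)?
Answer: 4323018825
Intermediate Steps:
Z = 12820 (Z = 4*3205 = 12820)
(43955 + Z)*(38327 + 37816) = (43955 + 12820)*(38327 + 37816) = 56775*76143 = 4323018825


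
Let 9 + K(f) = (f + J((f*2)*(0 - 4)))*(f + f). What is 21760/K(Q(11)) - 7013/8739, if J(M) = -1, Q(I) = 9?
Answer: 4204753/26217 ≈ 160.38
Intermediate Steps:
K(f) = -9 + 2*f*(-1 + f) (K(f) = -9 + (f - 1)*(f + f) = -9 + (-1 + f)*(2*f) = -9 + 2*f*(-1 + f))
21760/K(Q(11)) - 7013/8739 = 21760/(-9 - 2*9 + 2*9²) - 7013/8739 = 21760/(-9 - 18 + 2*81) - 7013*1/8739 = 21760/(-9 - 18 + 162) - 7013/8739 = 21760/135 - 7013/8739 = 21760*(1/135) - 7013/8739 = 4352/27 - 7013/8739 = 4204753/26217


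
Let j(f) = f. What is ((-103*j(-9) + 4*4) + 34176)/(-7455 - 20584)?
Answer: -35119/28039 ≈ -1.2525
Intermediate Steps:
((-103*j(-9) + 4*4) + 34176)/(-7455 - 20584) = ((-103*(-9) + 4*4) + 34176)/(-7455 - 20584) = ((927 + 16) + 34176)/(-28039) = (943 + 34176)*(-1/28039) = 35119*(-1/28039) = -35119/28039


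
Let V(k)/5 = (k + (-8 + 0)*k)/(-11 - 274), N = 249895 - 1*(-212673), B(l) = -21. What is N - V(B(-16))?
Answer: 8788841/19 ≈ 4.6257e+5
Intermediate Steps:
N = 462568 (N = 249895 + 212673 = 462568)
V(k) = 7*k/57 (V(k) = 5*((k + (-8 + 0)*k)/(-11 - 274)) = 5*((k - 8*k)/(-285)) = 5*(-7*k*(-1/285)) = 5*(7*k/285) = 7*k/57)
N - V(B(-16)) = 462568 - 7*(-21)/57 = 462568 - 1*(-49/19) = 462568 + 49/19 = 8788841/19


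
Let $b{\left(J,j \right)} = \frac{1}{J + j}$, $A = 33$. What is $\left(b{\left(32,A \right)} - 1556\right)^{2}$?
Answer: $\frac{10229097321}{4225} \approx 2.4211 \cdot 10^{6}$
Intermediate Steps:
$\left(b{\left(32,A \right)} - 1556\right)^{2} = \left(\frac{1}{32 + 33} - 1556\right)^{2} = \left(\frac{1}{65} - 1556\right)^{2} = \left(- \frac{101139}{65}\right)^{2} = \frac{10229097321}{4225}$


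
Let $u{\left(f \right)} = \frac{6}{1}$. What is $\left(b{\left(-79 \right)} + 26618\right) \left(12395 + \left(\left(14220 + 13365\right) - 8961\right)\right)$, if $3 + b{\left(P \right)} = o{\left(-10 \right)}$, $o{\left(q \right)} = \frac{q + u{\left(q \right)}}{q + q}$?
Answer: $\frac{4127884444}{5} \approx 8.2558 \cdot 10^{8}$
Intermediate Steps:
$u{\left(f \right)} = 6$ ($u{\left(f \right)} = 6 \cdot 1 = 6$)
$o{\left(q \right)} = \frac{6 + q}{2 q}$ ($o{\left(q \right)} = \frac{q + 6}{q + q} = \frac{6 + q}{2 q}$)
$b{\left(P \right)} = - \frac{14}{5}$ ($b{\left(P \right)} = -3 + \frac{6 - 10}{2 \left(-10\right)} = -3 + \frac{1}{2} \left(- \frac{1}{10}\right) \left(-4\right) = -3 + \frac{1}{5} = - \frac{14}{5}$)
$\left(b{\left(-79 \right)} + 26618\right) \left(12395 + \left(\left(14220 + 13365\right) - 8961\right)\right) = \left(- \frac{14}{5} + 26618\right) \left(12395 + \left(\left(14220 + 13365\right) - 8961\right)\right) = \frac{133076 \left(12395 + \left(27585 - 8961\right)\right)}{5} = \frac{133076 \left(12395 + 18624\right)}{5} = \frac{133076}{5} \cdot 31019 = \frac{4127884444}{5}$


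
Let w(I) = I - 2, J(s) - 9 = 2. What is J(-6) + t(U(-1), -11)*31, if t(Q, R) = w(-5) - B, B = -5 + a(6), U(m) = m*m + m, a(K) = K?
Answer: -237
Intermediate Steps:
J(s) = 11 (J(s) = 9 + 2 = 11)
w(I) = -2 + I
U(m) = m + m**2 (U(m) = m**2 + m = m + m**2)
B = 1 (B = -5 + 6 = 1)
t(Q, R) = -8 (t(Q, R) = (-2 - 5) - 1*1 = -7 - 1 = -8)
J(-6) + t(U(-1), -11)*31 = 11 - 8*31 = 11 - 248 = -237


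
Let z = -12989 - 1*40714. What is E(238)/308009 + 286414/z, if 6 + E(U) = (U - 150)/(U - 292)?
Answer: -6786038420/1272385179 ≈ -5.3333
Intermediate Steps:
z = -53703 (z = -12989 - 40714 = -53703)
E(U) = -6 + (-150 + U)/(-292 + U) (E(U) = -6 + (U - 150)/(U - 292) = -6 + (-150 + U)/(-292 + U))
E(238)/308009 + 286414/z = ((1602 - 5*238)/(-292 + 238))/308009 + 286414/(-53703) = ((1602 - 1190)/(-54))*(1/308009) + 286414*(-1/53703) = -1/54*412*(1/308009) - 286414/53703 = -206/27*1/308009 - 286414/53703 = -206/8316243 - 286414/53703 = -6786038420/1272385179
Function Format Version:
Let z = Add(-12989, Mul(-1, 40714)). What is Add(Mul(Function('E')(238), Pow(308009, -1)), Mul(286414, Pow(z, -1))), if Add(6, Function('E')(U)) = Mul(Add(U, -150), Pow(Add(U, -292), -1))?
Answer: Rational(-6786038420, 1272385179) ≈ -5.3333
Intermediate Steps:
z = -53703 (z = Add(-12989, -40714) = -53703)
Function('E')(U) = Add(-6, Mul(Pow(Add(-292, U), -1), Add(-150, U))) (Function('E')(U) = Add(-6, Mul(Add(U, -150), Pow(Add(U, -292), -1))) = Add(-6, Mul(Add(-150, U), Pow(Add(-292, U), -1))) = Add(-6, Mul(Pow(Add(-292, U), -1), Add(-150, U))))
Add(Mul(Function('E')(238), Pow(308009, -1)), Mul(286414, Pow(z, -1))) = Add(Mul(Mul(Pow(Add(-292, 238), -1), Add(1602, Mul(-5, 238))), Pow(308009, -1)), Mul(286414, Pow(-53703, -1))) = Add(Mul(Mul(Pow(-54, -1), Add(1602, -1190)), Rational(1, 308009)), Mul(286414, Rational(-1, 53703))) = Add(Mul(Mul(Rational(-1, 54), 412), Rational(1, 308009)), Rational(-286414, 53703)) = Add(Mul(Rational(-206, 27), Rational(1, 308009)), Rational(-286414, 53703)) = Add(Rational(-206, 8316243), Rational(-286414, 53703)) = Rational(-6786038420, 1272385179)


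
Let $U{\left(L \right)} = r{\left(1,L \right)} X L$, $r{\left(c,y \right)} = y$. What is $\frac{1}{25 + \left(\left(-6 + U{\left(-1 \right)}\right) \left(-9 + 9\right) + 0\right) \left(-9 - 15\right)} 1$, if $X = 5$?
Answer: $\frac{1}{25} \approx 0.04$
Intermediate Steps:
$U{\left(L \right)} = 5 L^{2}$ ($U{\left(L \right)} = L 5 L = 5 L L = 5 L^{2}$)
$\frac{1}{25 + \left(\left(-6 + U{\left(-1 \right)}\right) \left(-9 + 9\right) + 0\right) \left(-9 - 15\right)} 1 = \frac{1}{25 + \left(\left(-6 + 5 \left(-1\right)^{2}\right) \left(-9 + 9\right) + 0\right) \left(-9 - 15\right)} 1 = \frac{1}{25 + \left(\left(-6 + 5 \cdot 1\right) 0 + 0\right) \left(-24\right)} 1 = \frac{1}{25 + \left(\left(-6 + 5\right) 0 + 0\right) \left(-24\right)} 1 = \frac{1}{25 + \left(\left(-1\right) 0 + 0\right) \left(-24\right)} 1 = \frac{1}{25 + \left(0 + 0\right) \left(-24\right)} 1 = \frac{1}{25 + 0 \left(-24\right)} 1 = \frac{1}{25 + 0} \cdot 1 = \frac{1}{25} \cdot 1 = \frac{1}{25}$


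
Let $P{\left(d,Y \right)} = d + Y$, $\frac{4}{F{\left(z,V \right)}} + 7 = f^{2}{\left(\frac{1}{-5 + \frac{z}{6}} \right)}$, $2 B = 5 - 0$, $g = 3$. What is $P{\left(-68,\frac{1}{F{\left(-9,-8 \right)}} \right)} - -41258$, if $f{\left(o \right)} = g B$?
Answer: $\frac{659237}{16} \approx 41202.0$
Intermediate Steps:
$B = \frac{5}{2}$ ($B = \frac{5 - 0}{2} = \frac{5 + 0}{2} = \frac{1}{2} \cdot 5 = \frac{5}{2} \approx 2.5$)
$f{\left(o \right)} = \frac{15}{2}$ ($f{\left(o \right)} = 3 \cdot \frac{5}{2} = \frac{15}{2}$)
$F{\left(z,V \right)} = \frac{16}{197}$ ($F{\left(z,V \right)} = \frac{4}{-7 + \left(\frac{15}{2}\right)^{2}} = \frac{4}{-7 + \frac{225}{4}} = \frac{4}{\frac{197}{4}} = 4 \cdot \frac{4}{197} = \frac{16}{197}$)
$P{\left(d,Y \right)} = Y + d$
$P{\left(-68,\frac{1}{F{\left(-9,-8 \right)}} \right)} - -41258 = \left(\frac{1}{\frac{16}{197}} - 68\right) - -41258 = \left(\frac{197}{16} - 68\right) + 41258 = - \frac{891}{16} + 41258 = \frac{659237}{16}$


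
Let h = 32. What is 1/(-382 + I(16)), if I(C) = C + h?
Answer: -1/334 ≈ -0.0029940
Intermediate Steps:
I(C) = 32 + C (I(C) = C + 32 = 32 + C)
1/(-382 + I(16)) = 1/(-382 + (32 + 16)) = 1/(-382 + 48) = 1/(-334) = -1/334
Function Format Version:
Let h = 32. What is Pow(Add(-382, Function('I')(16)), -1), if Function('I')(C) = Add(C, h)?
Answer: Rational(-1, 334) ≈ -0.0029940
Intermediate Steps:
Function('I')(C) = Add(32, C) (Function('I')(C) = Add(C, 32) = Add(32, C))
Pow(Add(-382, Function('I')(16)), -1) = Pow(Add(-382, Add(32, 16)), -1) = Pow(Add(-382, 48), -1) = Pow(-334, -1) = Rational(-1, 334)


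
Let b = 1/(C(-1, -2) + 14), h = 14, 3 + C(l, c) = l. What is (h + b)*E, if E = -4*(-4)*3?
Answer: 3384/5 ≈ 676.80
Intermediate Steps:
C(l, c) = -3 + l
E = 48 (E = 16*3 = 48)
b = ⅒ (b = 1/((-3 - 1) + 14) = 1/(-4 + 14) = 1/10 = ⅒ ≈ 0.10000)
(h + b)*E = (14 + ⅒)*48 = (141/10)*48 = 3384/5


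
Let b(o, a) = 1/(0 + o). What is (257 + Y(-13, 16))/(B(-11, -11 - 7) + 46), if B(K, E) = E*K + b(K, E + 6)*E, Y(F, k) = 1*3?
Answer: 1430/1351 ≈ 1.0585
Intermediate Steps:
Y(F, k) = 3
b(o, a) = 1/o
B(K, E) = E*K + E/K
(257 + Y(-13, 16))/(B(-11, -11 - 7) + 46) = (257 + 3)/(((-11 - 7)*(-11) + (-11 - 7)/(-11)) + 46) = 260/((-18*(-11) - 18*(-1/11)) + 46) = 260/((198 + 18/11) + 46) = 260/(2196/11 + 46) = 260/(2702/11) = 260*(11/2702) = 1430/1351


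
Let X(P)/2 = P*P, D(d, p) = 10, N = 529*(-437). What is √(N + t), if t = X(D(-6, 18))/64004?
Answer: I*√59187684967123/16001 ≈ 480.8*I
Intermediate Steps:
N = -231173
X(P) = 2*P² (X(P) = 2*(P*P) = 2*P²)
t = 50/16001 (t = (2*10²)/64004 = (2*100)*(1/64004) = 200*(1/64004) = 50/16001 ≈ 0.0031248)
√(N + t) = √(-231173 + 50/16001) = √(-3698999123/16001) = I*√59187684967123/16001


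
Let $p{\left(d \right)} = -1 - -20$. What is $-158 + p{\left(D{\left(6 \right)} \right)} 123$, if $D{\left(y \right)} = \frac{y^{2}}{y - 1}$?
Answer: $2179$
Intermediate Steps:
$D{\left(y \right)} = \frac{y^{2}}{-1 + y}$
$p{\left(d \right)} = 19$ ($p{\left(d \right)} = -1 + 20 = 19$)
$-158 + p{\left(D{\left(6 \right)} \right)} 123 = -158 + 19 \cdot 123 = -158 + 2337 = 2179$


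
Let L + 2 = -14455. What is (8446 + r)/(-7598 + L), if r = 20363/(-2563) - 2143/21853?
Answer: -472603547446/1235283766145 ≈ -0.38259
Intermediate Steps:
L = -14457 (L = -2 - 14455 = -14457)
r = -450485148/56009239 (r = 20363*(-1/2563) - 2143*1/21853 = -20363/2563 - 2143/21853 = -450485148/56009239 ≈ -8.0430)
(8446 + r)/(-7598 + L) = (8446 - 450485148/56009239)/(-7598 - 14457) = (472603547446/56009239)/(-22055) = (472603547446/56009239)*(-1/22055) = -472603547446/1235283766145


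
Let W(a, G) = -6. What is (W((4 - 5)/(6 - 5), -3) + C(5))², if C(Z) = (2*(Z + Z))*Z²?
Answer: 244036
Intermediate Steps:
C(Z) = 4*Z³ (C(Z) = (2*(2*Z))*Z² = (4*Z)*Z² = 4*Z³)
(W((4 - 5)/(6 - 5), -3) + C(5))² = (-6 + 4*5³)² = (-6 + 4*125)² = (-6 + 500)² = 494² = 244036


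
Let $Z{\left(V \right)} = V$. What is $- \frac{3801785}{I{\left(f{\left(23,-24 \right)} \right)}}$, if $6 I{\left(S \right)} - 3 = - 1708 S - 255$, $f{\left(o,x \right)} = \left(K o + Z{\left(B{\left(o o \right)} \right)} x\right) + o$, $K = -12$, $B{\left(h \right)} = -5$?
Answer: $- \frac{11405355}{113456} \approx -100.53$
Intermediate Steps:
$f{\left(o,x \right)} = - 11 o - 5 x$ ($f{\left(o,x \right)} = \left(- 12 o - 5 x\right) + o = - 11 o - 5 x$)
$I{\left(S \right)} = -42 - \frac{854 S}{3}$ ($I{\left(S \right)} = \frac{1}{2} + \frac{- 1708 S - 255}{6} = \frac{1}{2} + \frac{-255 - 1708 S}{6} = \frac{1}{2} - \left(\frac{85}{2} + \frac{854 S}{3}\right) = -42 - \frac{854 S}{3}$)
$- \frac{3801785}{I{\left(f{\left(23,-24 \right)} \right)}} = - \frac{3801785}{-42 - \frac{854 \left(\left(-11\right) 23 - -120\right)}{3}} = - \frac{3801785}{-42 - \frac{854 \left(-253 + 120\right)}{3}} = - \frac{3801785}{-42 - - \frac{113582}{3}} = - \frac{3801785}{-42 + \frac{113582}{3}} = - \frac{3801785}{\frac{113456}{3}} = \left(-3801785\right) \frac{3}{113456} = - \frac{11405355}{113456}$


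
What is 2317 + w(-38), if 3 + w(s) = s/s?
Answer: 2315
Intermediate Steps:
w(s) = -2 (w(s) = -3 + s/s = -3 + 1 = -2)
2317 + w(-38) = 2317 - 2 = 2315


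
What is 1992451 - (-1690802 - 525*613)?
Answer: 4005078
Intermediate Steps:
1992451 - (-1690802 - 525*613) = 1992451 - (-1690802 - 321825) = 1992451 - 1*(-2012627) = 1992451 + 2012627 = 4005078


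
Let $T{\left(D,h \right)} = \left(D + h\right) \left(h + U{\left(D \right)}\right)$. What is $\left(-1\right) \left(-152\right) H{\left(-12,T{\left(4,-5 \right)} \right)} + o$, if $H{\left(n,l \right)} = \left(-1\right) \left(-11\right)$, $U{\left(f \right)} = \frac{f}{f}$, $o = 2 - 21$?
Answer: $1653$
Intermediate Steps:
$o = -19$ ($o = 2 - 21 = -19$)
$U{\left(f \right)} = 1$
$T{\left(D,h \right)} = \left(1 + h\right) \left(D + h\right)$ ($T{\left(D,h \right)} = \left(D + h\right) \left(h + 1\right) = \left(D + h\right) \left(1 + h\right) = \left(1 + h\right) \left(D + h\right)$)
$H{\left(n,l \right)} = 11$
$\left(-1\right) \left(-152\right) H{\left(-12,T{\left(4,-5 \right)} \right)} + o = \left(-1\right) \left(-152\right) 11 - 19 = 152 \cdot 11 - 19 = 1672 - 19 = 1653$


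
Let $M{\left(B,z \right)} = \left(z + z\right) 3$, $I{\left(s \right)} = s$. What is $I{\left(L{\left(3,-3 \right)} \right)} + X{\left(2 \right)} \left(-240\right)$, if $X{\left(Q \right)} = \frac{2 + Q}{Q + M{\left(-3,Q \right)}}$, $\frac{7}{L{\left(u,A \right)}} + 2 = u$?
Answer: $- \frac{431}{7} \approx -61.571$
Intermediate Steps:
$L{\left(u,A \right)} = \frac{7}{-2 + u}$
$M{\left(B,z \right)} = 6 z$ ($M{\left(B,z \right)} = 2 z 3 = 6 z$)
$X{\left(Q \right)} = \frac{2 + Q}{7 Q}$ ($X{\left(Q \right)} = \frac{2 + Q}{Q + 6 Q} = \frac{2 + Q}{7 Q}$)
$I{\left(L{\left(3,-3 \right)} \right)} + X{\left(2 \right)} \left(-240\right) = \frac{7}{-2 + 3} + \frac{2 + 2}{7 \cdot 2} \left(-240\right) = \frac{7}{1} + \frac{1}{7} \cdot \frac{1}{2} \cdot 4 \left(-240\right) = 7 \cdot 1 + \frac{2}{7} \left(-240\right) = 7 - \frac{480}{7} = - \frac{431}{7}$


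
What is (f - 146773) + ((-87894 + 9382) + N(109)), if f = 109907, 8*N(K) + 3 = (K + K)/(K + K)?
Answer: -461513/4 ≈ -1.1538e+5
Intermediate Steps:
N(K) = -¼ (N(K) = -3/8 + ((K + K)/(K + K))/8 = -3/8 + ((2*K)/((2*K)))/8 = -3/8 + ((2*K)*(1/(2*K)))/8 = -3/8 + (⅛)*1 = -3/8 + ⅛ = -¼)
(f - 146773) + ((-87894 + 9382) + N(109)) = (109907 - 146773) + ((-87894 + 9382) - ¼) = -36866 + (-78512 - ¼) = -36866 - 314049/4 = -461513/4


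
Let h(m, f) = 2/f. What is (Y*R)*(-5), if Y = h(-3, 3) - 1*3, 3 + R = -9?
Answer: -140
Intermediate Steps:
R = -12 (R = -3 - 9 = -12)
Y = -7/3 (Y = 2/3 - 1*3 = 2*(⅓) - 3 = ⅔ - 3 = -7/3 ≈ -2.3333)
(Y*R)*(-5) = -7/3*(-12)*(-5) = 28*(-5) = -140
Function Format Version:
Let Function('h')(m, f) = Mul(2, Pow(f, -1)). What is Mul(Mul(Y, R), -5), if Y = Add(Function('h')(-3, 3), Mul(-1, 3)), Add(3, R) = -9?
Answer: -140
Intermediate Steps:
R = -12 (R = Add(-3, -9) = -12)
Y = Rational(-7, 3) (Y = Add(Mul(2, Pow(3, -1)), Mul(-1, 3)) = Add(Mul(2, Rational(1, 3)), -3) = Add(Rational(2, 3), -3) = Rational(-7, 3) ≈ -2.3333)
Mul(Mul(Y, R), -5) = Mul(Mul(Rational(-7, 3), -12), -5) = Mul(28, -5) = -140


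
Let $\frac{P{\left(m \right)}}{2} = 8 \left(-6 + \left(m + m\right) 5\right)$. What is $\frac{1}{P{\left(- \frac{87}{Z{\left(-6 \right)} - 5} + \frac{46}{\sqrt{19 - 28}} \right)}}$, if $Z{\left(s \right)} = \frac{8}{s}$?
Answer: $\frac{6669}{33114436} + \frac{124545 i}{529830976} \approx 0.00020139 + 0.00023507 i$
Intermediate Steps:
$P{\left(m \right)} = -96 + 160 m$ ($P{\left(m \right)} = 2 \cdot 8 \left(-6 + \left(m + m\right) 5\right) = 2 \cdot 8 \left(-6 + 2 m 5\right) = 2 \cdot 8 \left(-6 + 10 m\right) = 2 \left(-48 + 80 m\right) = -96 + 160 m$)
$\frac{1}{P{\left(- \frac{87}{Z{\left(-6 \right)} - 5} + \frac{46}{\sqrt{19 - 28}} \right)}} = \frac{1}{-96 + 160 \left(- \frac{87}{\frac{8}{-6} - 5} + \frac{46}{\sqrt{19 - 28}}\right)} = \frac{1}{-96 + 160 \left(- \frac{87}{8 \left(- \frac{1}{6}\right) - 5} + \frac{46}{\sqrt{-9}}\right)} = \frac{1}{-96 + 160 \left(- \frac{87}{- \frac{4}{3} - 5} + \frac{46}{3 i}\right)} = \frac{1}{-96 + 160 \left(- \frac{87}{- \frac{19}{3}} + 46 \left(- \frac{i}{3}\right)\right)} = \frac{1}{-96 + 160 \left(\left(-87\right) \left(- \frac{3}{19}\right) - \frac{46 i}{3}\right)} = \frac{1}{-96 + 160 \left(\frac{261}{19} - \frac{46 i}{3}\right)} = \frac{1}{-96 + \left(\frac{41760}{19} - \frac{7360 i}{3}\right)} = \frac{1}{\frac{39936}{19} - \frac{7360 i}{3}} = \frac{3249 \left(\frac{39936}{19} + \frac{7360 i}{3}\right)}{33909182464}$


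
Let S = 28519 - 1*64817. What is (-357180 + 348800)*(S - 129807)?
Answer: 1391959900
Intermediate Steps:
S = -36298 (S = 28519 - 64817 = -36298)
(-357180 + 348800)*(S - 129807) = (-357180 + 348800)*(-36298 - 129807) = -8380*(-166105) = 1391959900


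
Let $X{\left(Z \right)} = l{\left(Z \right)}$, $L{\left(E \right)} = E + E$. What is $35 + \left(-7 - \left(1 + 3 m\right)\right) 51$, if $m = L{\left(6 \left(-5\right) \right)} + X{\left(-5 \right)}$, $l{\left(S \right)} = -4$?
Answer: $9419$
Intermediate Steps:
$L{\left(E \right)} = 2 E$
$X{\left(Z \right)} = -4$
$m = -64$ ($m = 2 \cdot 6 \left(-5\right) - 4 = 2 \left(-30\right) - 4 = -60 - 4 = -64$)
$35 + \left(-7 - \left(1 + 3 m\right)\right) 51 = 35 + \left(-7 - -191\right) 51 = 35 + \left(-7 + \left(192 - 1\right)\right) 51 = 35 + \left(-7 + 191\right) 51 = 35 + 184 \cdot 51 = 35 + 9384 = 9419$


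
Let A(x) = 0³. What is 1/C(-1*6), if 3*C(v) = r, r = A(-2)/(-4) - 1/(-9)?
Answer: 27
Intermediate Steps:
A(x) = 0
r = ⅑ (r = 0/(-4) - 1/(-9) = 0*(-¼) - 1*(-⅑) = 0 + ⅑ = ⅑ ≈ 0.11111)
C(v) = 1/27 (C(v) = (⅓)*(⅑) = 1/27)
1/C(-1*6) = 1/(1/27) = 27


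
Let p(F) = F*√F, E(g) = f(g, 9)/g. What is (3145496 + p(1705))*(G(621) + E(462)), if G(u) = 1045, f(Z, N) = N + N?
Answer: 253111772128/77 + 12472540*√1705/7 ≈ 3.3607e+9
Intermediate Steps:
f(Z, N) = 2*N
E(g) = 18/g (E(g) = (2*9)/g = 18/g)
p(F) = F^(3/2)
(3145496 + p(1705))*(G(621) + E(462)) = (3145496 + 1705^(3/2))*(1045 + 18/462) = (3145496 + 1705*√1705)*(1045 + 18*(1/462)) = (3145496 + 1705*√1705)*(1045 + 3/77) = (3145496 + 1705*√1705)*(80468/77) = 253111772128/77 + 12472540*√1705/7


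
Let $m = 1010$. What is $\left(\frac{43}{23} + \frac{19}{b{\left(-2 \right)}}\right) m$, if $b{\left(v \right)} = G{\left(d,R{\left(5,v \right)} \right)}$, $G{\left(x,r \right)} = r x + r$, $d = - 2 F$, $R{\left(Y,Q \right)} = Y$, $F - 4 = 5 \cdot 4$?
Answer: $\frac{1952936}{1081} \approx 1806.6$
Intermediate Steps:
$F = 24$ ($F = 4 + 5 \cdot 4 = 4 + 20 = 24$)
$d = -48$ ($d = \left(-2\right) 24 = -48$)
$G{\left(x,r \right)} = r + r x$
$b{\left(v \right)} = -235$ ($b{\left(v \right)} = 5 \left(1 - 48\right) = 5 \left(-47\right) = -235$)
$\left(\frac{43}{23} + \frac{19}{b{\left(-2 \right)}}\right) m = \left(\frac{43}{23} + \frac{19}{-235}\right) 1010 = \left(43 \cdot \frac{1}{23} + 19 \left(- \frac{1}{235}\right)\right) 1010 = \left(\frac{43}{23} - \frac{19}{235}\right) 1010 = \frac{9668}{5405} \cdot 1010 = \frac{1952936}{1081}$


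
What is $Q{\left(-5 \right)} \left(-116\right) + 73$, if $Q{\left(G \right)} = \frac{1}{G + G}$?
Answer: $\frac{423}{5} \approx 84.6$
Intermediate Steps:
$Q{\left(G \right)} = \frac{1}{2 G}$
$Q{\left(-5 \right)} \left(-116\right) + 73 = \frac{1}{2 \left(-5\right)} \left(-116\right) + 73 = \frac{1}{2} \left(- \frac{1}{5}\right) \left(-116\right) + 73 = \left(- \frac{1}{10}\right) \left(-116\right) + 73 = \frac{58}{5} + 73 = \frac{423}{5}$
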